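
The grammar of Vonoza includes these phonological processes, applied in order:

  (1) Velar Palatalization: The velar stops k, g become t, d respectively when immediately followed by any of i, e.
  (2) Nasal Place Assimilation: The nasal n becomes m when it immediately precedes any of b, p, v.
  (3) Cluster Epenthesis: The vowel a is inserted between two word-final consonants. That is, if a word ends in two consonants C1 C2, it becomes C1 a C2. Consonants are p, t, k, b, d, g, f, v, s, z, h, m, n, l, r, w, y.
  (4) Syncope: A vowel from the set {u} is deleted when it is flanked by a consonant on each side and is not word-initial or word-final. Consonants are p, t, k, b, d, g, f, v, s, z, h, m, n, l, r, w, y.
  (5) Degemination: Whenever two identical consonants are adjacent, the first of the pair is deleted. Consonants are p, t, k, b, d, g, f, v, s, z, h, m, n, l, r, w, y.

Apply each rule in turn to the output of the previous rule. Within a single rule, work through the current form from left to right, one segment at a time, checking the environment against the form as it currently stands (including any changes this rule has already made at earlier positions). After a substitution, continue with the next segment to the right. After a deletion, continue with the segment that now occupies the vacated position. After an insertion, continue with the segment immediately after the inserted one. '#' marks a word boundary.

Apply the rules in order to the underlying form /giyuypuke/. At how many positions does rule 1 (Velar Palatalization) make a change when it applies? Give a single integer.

2

(1) Velar Palatalization: [giyuypuke] → [diyuypute]
(2) Nasal Place Assimilation: no change — [diyuypute]
(3) Cluster Epenthesis: no change — [diyuypute]
(4) Syncope: [diyuypute] → [diyypte]
(5) Degemination: [diyypte] → [diypte]
Rule 1 changed 2 position(s).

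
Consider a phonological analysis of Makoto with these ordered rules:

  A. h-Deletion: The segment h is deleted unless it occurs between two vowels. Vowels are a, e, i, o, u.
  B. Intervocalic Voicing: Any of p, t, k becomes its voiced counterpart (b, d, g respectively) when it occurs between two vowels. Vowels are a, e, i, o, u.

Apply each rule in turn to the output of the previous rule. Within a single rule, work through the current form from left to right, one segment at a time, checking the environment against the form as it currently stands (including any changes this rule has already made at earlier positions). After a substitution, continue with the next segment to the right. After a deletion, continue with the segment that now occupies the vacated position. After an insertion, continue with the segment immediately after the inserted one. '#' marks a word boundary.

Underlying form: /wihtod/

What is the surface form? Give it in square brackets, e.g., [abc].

[widod]

A h-Deletion: [wihtod] → [witod]
B Intervocalic Voicing: [witod] → [widod]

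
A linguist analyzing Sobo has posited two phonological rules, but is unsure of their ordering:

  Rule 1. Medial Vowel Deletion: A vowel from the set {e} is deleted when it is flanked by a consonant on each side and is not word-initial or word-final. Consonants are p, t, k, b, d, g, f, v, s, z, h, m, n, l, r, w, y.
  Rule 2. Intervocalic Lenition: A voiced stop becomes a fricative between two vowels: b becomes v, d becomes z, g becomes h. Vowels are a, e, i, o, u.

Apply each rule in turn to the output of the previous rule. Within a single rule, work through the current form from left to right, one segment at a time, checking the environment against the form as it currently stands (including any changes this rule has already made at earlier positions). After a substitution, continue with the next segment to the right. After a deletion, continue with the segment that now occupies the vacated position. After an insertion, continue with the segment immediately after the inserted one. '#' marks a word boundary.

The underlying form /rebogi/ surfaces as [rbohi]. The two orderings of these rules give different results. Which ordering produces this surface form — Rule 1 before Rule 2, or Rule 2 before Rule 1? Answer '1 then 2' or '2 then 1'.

Order 1 then 2:
  1 Medial Vowel Deletion: [rebogi] → [rbogi]
  2 Intervocalic Lenition: [rbogi] → [rbohi]
  result: [rbohi]
Order 2 then 1:
  2 Intervocalic Lenition: [rebogi] → [revohi]
  1 Medial Vowel Deletion: [revohi] → [rvohi]
  result: [rvohi]

1 then 2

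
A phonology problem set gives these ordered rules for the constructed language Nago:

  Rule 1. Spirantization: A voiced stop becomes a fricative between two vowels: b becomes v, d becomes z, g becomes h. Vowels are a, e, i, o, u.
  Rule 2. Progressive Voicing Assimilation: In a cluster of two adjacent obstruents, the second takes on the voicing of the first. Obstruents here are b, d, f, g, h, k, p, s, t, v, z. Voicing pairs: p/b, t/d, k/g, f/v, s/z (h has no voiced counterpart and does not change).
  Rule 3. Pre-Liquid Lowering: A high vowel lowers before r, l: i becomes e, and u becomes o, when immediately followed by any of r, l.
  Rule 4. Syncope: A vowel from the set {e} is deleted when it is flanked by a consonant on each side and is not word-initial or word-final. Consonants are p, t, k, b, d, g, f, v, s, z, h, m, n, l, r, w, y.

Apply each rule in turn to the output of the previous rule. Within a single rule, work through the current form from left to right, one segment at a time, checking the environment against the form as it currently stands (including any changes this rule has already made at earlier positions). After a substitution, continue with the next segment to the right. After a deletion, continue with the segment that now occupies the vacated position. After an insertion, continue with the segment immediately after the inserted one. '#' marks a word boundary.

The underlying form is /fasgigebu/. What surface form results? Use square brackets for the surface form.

Rule 1 Spirantization: [fasgigebu] → [fasgihevu]
Rule 2 Progressive Voicing Assimilation: [fasgihevu] → [faskihevu]
Rule 3 Pre-Liquid Lowering: no change — [faskihevu]
Rule 4 Syncope: [faskihevu] → [faskihvu]

[faskihvu]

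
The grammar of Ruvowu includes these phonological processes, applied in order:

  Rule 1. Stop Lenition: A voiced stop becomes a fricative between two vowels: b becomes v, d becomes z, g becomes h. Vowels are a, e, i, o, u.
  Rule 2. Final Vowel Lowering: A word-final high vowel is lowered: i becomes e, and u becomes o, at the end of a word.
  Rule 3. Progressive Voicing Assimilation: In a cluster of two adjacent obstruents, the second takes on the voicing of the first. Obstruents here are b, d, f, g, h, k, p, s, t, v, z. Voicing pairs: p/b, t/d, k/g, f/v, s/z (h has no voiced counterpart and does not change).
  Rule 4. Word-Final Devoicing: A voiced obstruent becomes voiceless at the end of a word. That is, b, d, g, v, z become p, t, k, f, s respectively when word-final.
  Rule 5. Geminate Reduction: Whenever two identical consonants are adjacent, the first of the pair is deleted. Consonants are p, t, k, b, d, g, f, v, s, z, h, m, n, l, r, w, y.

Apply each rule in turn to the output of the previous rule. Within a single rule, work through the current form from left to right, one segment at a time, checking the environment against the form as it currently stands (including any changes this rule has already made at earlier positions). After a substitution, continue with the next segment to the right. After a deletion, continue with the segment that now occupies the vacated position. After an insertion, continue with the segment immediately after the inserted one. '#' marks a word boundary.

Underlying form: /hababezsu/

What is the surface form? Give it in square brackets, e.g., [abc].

[havavezo]

Rule 1 Stop Lenition: [hababezsu] → [havavezsu]
Rule 2 Final Vowel Lowering: [havavezsu] → [havavezso]
Rule 3 Progressive Voicing Assimilation: [havavezso] → [havavezzo]
Rule 4 Word-Final Devoicing: no change — [havavezzo]
Rule 5 Geminate Reduction: [havavezzo] → [havavezo]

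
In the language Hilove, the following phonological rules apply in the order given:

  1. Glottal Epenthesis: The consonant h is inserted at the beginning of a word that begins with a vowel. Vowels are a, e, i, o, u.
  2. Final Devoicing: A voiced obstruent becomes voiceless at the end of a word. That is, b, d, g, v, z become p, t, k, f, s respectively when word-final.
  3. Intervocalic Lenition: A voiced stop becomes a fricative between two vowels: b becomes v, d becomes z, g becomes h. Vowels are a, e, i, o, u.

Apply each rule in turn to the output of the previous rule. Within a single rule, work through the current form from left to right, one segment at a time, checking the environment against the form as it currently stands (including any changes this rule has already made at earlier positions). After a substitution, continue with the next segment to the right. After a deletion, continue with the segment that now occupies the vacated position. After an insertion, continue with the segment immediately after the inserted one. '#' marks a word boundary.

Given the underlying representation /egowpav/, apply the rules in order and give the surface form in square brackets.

[hehowpaf]

1 Glottal Epenthesis: [egowpav] → [hegowpav]
2 Final Devoicing: [hegowpav] → [hegowpaf]
3 Intervocalic Lenition: [hegowpaf] → [hehowpaf]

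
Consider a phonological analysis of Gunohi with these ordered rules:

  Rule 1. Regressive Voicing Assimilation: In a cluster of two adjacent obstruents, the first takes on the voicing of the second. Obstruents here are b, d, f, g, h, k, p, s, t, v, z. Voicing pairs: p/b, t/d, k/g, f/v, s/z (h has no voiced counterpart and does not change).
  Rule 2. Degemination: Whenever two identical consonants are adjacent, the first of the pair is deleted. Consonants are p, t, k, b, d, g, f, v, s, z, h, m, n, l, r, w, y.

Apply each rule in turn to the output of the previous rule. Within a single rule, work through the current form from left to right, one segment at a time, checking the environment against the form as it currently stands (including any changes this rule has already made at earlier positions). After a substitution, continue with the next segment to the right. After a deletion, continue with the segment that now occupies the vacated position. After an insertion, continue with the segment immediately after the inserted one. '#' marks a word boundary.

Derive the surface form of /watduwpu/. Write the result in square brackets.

Rule 1 Regressive Voicing Assimilation: [watduwpu] → [wadduwpu]
Rule 2 Degemination: [wadduwpu] → [waduwpu]

[waduwpu]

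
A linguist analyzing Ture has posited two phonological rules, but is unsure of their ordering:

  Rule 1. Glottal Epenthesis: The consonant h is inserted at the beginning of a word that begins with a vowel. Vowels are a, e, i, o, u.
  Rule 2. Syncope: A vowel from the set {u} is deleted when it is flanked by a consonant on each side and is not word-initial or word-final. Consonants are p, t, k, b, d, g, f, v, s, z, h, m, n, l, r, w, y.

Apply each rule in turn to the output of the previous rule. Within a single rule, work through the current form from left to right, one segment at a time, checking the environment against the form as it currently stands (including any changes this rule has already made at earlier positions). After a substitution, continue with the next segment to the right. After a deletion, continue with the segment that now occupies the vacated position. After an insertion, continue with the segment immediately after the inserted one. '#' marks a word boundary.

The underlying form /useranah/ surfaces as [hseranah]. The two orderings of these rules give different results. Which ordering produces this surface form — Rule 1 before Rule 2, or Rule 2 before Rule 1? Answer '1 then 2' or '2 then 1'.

Order 1 then 2:
  1 Glottal Epenthesis: [useranah] → [huseranah]
  2 Syncope: [huseranah] → [hseranah]
  result: [hseranah]
Order 2 then 1:
  2 Syncope: no change — [useranah]
  1 Glottal Epenthesis: [useranah] → [huseranah]
  result: [huseranah]

1 then 2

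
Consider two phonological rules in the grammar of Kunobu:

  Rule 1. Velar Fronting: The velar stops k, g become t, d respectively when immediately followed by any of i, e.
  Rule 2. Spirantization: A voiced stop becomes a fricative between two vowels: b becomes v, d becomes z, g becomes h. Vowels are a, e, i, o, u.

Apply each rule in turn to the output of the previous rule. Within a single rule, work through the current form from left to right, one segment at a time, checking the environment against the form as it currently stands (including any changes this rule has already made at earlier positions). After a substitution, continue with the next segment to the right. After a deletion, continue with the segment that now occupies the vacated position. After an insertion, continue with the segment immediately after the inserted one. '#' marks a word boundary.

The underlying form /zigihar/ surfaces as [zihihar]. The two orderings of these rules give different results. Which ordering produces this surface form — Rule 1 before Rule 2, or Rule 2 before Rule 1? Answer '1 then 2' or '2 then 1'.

2 then 1

Order 1 then 2:
  1 Velar Fronting: [zigihar] → [zidihar]
  2 Spirantization: [zidihar] → [zizihar]
  result: [zizihar]
Order 2 then 1:
  2 Spirantization: [zigihar] → [zihihar]
  1 Velar Fronting: no change — [zihihar]
  result: [zihihar]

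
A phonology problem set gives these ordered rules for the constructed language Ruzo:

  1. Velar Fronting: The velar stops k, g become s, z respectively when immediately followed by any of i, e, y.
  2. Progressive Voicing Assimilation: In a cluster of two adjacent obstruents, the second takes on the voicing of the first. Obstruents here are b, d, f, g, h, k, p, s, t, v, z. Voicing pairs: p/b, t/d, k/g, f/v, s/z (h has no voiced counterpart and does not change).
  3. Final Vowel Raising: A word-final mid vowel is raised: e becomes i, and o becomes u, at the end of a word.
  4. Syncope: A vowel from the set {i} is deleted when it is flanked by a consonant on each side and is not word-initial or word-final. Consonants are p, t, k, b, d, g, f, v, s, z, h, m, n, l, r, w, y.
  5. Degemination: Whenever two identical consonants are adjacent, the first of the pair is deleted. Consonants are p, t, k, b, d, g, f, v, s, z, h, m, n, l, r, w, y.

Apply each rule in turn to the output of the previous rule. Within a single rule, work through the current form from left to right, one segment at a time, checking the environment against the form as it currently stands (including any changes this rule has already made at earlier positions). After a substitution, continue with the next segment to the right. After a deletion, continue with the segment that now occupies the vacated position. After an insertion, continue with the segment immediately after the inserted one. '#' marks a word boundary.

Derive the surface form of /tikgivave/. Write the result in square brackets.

1 Velar Fronting: [tikgivave] → [tikzivave]
2 Progressive Voicing Assimilation: [tikzivave] → [tiksivave]
3 Final Vowel Raising: [tiksivave] → [tiksivavi]
4 Syncope: [tiksivavi] → [tksvavi]
5 Degemination: no change — [tksvavi]

[tksvavi]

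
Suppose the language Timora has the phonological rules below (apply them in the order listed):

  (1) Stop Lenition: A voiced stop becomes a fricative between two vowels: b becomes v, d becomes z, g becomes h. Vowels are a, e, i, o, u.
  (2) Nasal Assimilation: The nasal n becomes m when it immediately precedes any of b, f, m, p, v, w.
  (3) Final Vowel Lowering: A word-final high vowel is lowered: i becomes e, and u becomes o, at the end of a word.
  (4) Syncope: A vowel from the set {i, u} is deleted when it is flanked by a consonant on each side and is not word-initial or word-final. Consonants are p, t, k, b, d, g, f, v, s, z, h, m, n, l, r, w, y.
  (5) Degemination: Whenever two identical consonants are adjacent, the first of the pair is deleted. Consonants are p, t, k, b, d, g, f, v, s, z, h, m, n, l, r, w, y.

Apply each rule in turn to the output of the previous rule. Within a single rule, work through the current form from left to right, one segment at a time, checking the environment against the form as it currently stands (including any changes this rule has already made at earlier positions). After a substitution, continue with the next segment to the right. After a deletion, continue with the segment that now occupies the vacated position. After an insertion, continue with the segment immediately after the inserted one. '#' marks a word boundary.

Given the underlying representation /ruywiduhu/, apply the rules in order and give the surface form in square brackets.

(1) Stop Lenition: [ruywiduhu] → [ruywizuhu]
(2) Nasal Assimilation: no change — [ruywizuhu]
(3) Final Vowel Lowering: [ruywizuhu] → [ruywizuho]
(4) Syncope: [ruywizuho] → [rywzho]
(5) Degemination: no change — [rywzho]

[rywzho]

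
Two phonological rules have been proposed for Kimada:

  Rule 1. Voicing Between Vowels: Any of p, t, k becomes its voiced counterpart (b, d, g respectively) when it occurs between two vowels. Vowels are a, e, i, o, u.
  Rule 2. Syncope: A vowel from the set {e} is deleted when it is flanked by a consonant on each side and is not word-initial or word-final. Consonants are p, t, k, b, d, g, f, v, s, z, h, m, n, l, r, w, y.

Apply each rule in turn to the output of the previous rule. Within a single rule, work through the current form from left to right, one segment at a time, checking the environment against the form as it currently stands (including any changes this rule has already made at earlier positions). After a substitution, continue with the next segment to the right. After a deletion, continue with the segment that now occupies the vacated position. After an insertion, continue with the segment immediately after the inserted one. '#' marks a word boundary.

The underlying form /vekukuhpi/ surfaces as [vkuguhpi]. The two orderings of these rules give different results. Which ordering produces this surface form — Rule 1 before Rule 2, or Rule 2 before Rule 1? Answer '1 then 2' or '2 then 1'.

2 then 1

Order 1 then 2:
  1 Voicing Between Vowels: [vekukuhpi] → [veguguhpi]
  2 Syncope: [veguguhpi] → [vguguhpi]
  result: [vguguhpi]
Order 2 then 1:
  2 Syncope: [vekukuhpi] → [vkukuhpi]
  1 Voicing Between Vowels: [vkukuhpi] → [vkuguhpi]
  result: [vkuguhpi]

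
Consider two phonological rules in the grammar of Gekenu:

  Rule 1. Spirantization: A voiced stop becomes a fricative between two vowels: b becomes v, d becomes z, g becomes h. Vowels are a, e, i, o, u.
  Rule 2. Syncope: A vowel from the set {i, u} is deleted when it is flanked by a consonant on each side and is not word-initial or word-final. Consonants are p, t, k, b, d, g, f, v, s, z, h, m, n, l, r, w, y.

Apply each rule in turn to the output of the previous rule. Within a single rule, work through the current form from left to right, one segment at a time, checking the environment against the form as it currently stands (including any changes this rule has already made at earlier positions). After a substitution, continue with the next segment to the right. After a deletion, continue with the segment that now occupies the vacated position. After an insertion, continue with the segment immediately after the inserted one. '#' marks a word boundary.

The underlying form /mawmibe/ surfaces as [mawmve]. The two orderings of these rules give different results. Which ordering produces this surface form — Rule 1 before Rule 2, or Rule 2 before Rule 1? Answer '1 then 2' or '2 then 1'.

1 then 2

Order 1 then 2:
  1 Spirantization: [mawmibe] → [mawmive]
  2 Syncope: [mawmive] → [mawmve]
  result: [mawmve]
Order 2 then 1:
  2 Syncope: [mawmibe] → [mawmbe]
  1 Spirantization: no change — [mawmbe]
  result: [mawmbe]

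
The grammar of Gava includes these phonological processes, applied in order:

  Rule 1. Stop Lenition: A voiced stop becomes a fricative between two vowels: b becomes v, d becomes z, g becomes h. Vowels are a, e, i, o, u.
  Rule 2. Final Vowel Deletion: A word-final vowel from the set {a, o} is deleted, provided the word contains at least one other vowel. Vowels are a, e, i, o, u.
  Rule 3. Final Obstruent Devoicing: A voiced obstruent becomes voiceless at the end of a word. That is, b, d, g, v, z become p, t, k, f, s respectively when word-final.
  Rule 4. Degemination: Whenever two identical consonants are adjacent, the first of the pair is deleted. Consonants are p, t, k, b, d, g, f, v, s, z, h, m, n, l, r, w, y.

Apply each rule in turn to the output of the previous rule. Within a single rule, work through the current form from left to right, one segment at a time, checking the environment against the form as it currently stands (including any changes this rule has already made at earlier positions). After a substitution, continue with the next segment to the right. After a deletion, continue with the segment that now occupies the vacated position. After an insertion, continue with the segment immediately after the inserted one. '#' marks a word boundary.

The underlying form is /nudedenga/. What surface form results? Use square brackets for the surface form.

[nuzezenk]

Rule 1 Stop Lenition: [nudedenga] → [nuzezenga]
Rule 2 Final Vowel Deletion: [nuzezenga] → [nuzezeng]
Rule 3 Final Obstruent Devoicing: [nuzezeng] → [nuzezenk]
Rule 4 Degemination: no change — [nuzezenk]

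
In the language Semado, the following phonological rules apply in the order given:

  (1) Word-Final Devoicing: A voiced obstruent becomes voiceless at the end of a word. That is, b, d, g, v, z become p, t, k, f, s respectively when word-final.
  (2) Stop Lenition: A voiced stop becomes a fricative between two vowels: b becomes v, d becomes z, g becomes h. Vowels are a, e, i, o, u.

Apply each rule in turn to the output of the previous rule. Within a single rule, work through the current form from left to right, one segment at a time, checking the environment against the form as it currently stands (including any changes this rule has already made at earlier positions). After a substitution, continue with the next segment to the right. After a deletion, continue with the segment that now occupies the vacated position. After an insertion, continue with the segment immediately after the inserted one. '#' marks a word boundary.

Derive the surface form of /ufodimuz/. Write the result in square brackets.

[ufozimus]

(1) Word-Final Devoicing: [ufodimuz] → [ufodimus]
(2) Stop Lenition: [ufodimus] → [ufozimus]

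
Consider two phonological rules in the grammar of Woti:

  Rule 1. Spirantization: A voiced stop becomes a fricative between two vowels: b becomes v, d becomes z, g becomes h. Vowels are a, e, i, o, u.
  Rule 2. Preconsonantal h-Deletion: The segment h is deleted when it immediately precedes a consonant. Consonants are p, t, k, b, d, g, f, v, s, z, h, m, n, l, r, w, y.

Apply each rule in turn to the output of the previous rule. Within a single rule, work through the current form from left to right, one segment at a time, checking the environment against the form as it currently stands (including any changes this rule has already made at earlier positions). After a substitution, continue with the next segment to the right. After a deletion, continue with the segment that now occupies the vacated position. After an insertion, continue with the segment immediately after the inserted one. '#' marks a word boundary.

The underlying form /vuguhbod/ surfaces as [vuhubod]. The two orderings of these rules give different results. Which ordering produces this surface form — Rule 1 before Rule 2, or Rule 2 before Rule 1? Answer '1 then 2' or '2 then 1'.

1 then 2

Order 1 then 2:
  1 Spirantization: [vuguhbod] → [vuhuhbod]
  2 Preconsonantal h-Deletion: [vuhuhbod] → [vuhubod]
  result: [vuhubod]
Order 2 then 1:
  2 Preconsonantal h-Deletion: [vuguhbod] → [vugubod]
  1 Spirantization: [vugubod] → [vuhuvod]
  result: [vuhuvod]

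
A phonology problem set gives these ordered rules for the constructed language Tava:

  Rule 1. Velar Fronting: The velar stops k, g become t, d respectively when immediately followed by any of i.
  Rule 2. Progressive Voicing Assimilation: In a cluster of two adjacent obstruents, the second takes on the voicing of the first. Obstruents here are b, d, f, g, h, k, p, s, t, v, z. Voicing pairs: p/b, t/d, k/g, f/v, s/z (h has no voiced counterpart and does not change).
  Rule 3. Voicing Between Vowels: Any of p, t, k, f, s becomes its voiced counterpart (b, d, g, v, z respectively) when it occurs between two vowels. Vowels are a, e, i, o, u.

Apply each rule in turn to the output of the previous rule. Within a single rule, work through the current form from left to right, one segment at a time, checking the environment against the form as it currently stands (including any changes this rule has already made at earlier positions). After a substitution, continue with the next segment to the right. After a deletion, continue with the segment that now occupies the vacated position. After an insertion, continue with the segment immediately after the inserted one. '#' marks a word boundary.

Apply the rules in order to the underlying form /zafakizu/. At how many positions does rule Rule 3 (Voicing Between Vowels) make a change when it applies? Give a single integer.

Rule 1 Velar Fronting: [zafakizu] → [zafatizu]
Rule 2 Progressive Voicing Assimilation: no change — [zafatizu]
Rule 3 Voicing Between Vowels: [zafatizu] → [zavadizu]
Rule Rule 3 changed 2 position(s).

2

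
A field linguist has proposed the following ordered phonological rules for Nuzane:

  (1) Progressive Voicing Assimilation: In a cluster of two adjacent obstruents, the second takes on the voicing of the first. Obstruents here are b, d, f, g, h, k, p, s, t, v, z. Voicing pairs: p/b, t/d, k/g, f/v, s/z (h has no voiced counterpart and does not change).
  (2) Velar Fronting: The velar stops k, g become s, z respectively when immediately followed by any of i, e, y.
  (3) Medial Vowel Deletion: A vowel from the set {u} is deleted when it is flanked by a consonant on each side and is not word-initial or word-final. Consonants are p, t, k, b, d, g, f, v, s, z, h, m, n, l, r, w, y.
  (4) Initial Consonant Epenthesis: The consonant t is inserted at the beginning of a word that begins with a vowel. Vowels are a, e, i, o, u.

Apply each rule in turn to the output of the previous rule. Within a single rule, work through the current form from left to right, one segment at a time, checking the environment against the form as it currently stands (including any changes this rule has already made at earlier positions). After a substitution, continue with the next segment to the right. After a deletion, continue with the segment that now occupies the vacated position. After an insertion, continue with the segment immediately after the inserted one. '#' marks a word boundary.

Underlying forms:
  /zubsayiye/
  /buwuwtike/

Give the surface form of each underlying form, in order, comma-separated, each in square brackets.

[zbzayiye], [bwwtise]

/zubsayiye/:
  (1) Progressive Voicing Assimilation: [zubsayiye] → [zubzayiye]
  (2) Velar Fronting: no change — [zubzayiye]
  (3) Medial Vowel Deletion: [zubzayiye] → [zbzayiye]
  (4) Initial Consonant Epenthesis: no change — [zbzayiye]
/buwuwtike/:
  (1) Progressive Voicing Assimilation: no change — [buwuwtike]
  (2) Velar Fronting: [buwuwtike] → [buwuwtise]
  (3) Medial Vowel Deletion: [buwuwtise] → [bwwtise]
  (4) Initial Consonant Epenthesis: no change — [bwwtise]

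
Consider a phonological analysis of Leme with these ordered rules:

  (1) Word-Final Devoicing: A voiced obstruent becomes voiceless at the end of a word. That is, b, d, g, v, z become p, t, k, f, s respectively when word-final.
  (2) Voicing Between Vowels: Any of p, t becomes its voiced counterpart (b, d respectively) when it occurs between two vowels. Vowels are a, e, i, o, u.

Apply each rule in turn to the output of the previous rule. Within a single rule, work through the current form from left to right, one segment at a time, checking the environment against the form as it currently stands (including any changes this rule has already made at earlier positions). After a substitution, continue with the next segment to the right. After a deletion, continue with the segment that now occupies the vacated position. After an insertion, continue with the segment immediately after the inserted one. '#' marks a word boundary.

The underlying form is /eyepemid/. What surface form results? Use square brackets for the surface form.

(1) Word-Final Devoicing: [eyepemid] → [eyepemit]
(2) Voicing Between Vowels: [eyepemit] → [eyebemit]

[eyebemit]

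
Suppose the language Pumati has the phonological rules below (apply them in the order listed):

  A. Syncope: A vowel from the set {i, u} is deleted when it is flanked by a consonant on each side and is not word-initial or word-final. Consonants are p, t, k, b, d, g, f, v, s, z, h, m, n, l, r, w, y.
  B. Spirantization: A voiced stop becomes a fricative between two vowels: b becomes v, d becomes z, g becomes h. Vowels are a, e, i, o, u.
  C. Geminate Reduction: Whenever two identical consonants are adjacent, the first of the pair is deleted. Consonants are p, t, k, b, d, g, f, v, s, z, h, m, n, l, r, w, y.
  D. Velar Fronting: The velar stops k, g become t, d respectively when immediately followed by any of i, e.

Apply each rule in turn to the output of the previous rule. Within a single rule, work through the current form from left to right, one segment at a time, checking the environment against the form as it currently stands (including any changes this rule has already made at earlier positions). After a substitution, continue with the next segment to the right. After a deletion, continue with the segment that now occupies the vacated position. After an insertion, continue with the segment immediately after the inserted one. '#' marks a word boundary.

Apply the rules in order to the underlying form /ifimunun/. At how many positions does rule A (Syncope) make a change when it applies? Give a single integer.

3

A Syncope: [ifimunun] → [ifmnn]
B Spirantization: no change — [ifmnn]
C Geminate Reduction: [ifmnn] → [ifmn]
D Velar Fronting: no change — [ifmn]
Rule A changed 3 position(s).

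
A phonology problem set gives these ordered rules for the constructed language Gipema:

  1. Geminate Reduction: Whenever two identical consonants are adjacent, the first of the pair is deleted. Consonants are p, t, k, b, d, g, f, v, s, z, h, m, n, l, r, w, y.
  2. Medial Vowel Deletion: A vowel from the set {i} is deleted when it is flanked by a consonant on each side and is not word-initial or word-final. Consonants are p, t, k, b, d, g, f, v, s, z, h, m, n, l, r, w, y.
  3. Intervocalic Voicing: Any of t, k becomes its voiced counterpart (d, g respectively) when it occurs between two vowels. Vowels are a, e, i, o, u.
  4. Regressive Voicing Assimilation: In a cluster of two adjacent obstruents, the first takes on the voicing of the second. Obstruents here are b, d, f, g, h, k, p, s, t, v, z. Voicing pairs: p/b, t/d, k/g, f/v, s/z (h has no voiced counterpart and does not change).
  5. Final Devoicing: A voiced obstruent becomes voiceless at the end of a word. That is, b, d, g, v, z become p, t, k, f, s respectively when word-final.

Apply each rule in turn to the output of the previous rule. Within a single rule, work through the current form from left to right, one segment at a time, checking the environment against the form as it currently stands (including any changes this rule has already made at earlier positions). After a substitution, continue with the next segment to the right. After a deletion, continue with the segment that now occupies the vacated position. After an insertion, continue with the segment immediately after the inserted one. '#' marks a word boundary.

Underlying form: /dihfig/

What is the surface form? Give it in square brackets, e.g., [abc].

[thvk]

1 Geminate Reduction: no change — [dihfig]
2 Medial Vowel Deletion: [dihfig] → [dhfg]
3 Intervocalic Voicing: no change — [dhfg]
4 Regressive Voicing Assimilation: [dhfg] → [thvg]
5 Final Devoicing: [thvg] → [thvk]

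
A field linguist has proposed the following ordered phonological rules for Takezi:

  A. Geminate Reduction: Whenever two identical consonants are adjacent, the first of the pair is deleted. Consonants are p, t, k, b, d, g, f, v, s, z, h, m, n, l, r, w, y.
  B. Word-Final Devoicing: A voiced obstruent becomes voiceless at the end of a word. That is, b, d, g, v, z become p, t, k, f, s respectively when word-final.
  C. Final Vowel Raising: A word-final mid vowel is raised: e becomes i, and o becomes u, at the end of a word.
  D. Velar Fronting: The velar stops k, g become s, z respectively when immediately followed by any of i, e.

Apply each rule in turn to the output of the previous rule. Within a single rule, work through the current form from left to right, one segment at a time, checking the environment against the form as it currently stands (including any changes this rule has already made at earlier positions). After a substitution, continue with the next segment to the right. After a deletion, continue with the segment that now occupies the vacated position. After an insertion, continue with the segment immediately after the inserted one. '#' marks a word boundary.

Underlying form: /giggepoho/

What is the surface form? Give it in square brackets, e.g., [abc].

A Geminate Reduction: [giggepoho] → [gigepoho]
B Word-Final Devoicing: no change — [gigepoho]
C Final Vowel Raising: [gigepoho] → [gigepohu]
D Velar Fronting: [gigepohu] → [zizepohu]

[zizepohu]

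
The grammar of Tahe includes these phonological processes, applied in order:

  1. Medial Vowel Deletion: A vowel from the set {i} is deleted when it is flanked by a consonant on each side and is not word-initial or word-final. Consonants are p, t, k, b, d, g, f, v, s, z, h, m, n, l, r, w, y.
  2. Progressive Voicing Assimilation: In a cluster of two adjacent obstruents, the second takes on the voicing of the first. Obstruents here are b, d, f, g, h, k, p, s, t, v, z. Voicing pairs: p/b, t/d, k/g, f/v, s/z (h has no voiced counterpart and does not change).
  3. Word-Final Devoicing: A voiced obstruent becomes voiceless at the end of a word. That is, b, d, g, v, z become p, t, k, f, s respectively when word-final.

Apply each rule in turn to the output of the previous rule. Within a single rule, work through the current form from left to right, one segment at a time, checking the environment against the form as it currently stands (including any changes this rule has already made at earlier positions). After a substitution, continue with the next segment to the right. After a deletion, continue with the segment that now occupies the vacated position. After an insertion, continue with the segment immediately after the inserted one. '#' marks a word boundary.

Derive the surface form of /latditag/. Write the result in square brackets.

1 Medial Vowel Deletion: [latditag] → [latdtag]
2 Progressive Voicing Assimilation: [latdtag] → [latttag]
3 Word-Final Devoicing: [latttag] → [latttak]

[latttak]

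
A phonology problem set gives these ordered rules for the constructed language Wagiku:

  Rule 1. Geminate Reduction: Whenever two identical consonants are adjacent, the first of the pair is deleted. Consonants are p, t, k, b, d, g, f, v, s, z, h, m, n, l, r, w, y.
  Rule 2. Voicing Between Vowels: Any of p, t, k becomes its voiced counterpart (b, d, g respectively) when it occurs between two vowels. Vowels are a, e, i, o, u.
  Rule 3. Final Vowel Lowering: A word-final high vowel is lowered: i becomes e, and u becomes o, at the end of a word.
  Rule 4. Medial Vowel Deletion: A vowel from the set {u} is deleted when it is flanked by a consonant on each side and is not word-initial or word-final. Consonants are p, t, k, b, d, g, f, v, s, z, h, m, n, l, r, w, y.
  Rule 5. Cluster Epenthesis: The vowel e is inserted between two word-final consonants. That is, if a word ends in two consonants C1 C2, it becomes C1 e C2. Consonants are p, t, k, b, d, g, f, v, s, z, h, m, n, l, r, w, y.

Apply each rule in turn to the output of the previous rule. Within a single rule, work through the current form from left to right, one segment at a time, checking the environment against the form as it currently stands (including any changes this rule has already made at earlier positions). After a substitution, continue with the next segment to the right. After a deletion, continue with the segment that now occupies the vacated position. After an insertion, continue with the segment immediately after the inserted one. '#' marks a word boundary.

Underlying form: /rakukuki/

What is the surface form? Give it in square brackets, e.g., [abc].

[raggge]

Rule 1 Geminate Reduction: no change — [rakukuki]
Rule 2 Voicing Between Vowels: [rakukuki] → [ragugugi]
Rule 3 Final Vowel Lowering: [ragugugi] → [raguguge]
Rule 4 Medial Vowel Deletion: [raguguge] → [raggge]
Rule 5 Cluster Epenthesis: no change — [raggge]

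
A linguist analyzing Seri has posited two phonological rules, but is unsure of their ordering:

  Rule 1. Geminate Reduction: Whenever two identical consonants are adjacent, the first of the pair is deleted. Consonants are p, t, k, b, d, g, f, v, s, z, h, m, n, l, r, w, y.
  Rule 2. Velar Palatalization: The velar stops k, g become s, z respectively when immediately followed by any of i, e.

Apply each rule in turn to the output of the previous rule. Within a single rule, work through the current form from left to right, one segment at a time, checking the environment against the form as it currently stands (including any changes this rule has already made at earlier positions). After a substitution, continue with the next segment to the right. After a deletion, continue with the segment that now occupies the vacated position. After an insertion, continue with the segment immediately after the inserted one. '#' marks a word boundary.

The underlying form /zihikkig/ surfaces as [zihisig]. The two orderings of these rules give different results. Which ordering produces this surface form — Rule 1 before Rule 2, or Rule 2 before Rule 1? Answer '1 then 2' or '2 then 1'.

1 then 2

Order 1 then 2:
  1 Geminate Reduction: [zihikkig] → [zihikig]
  2 Velar Palatalization: [zihikig] → [zihisig]
  result: [zihisig]
Order 2 then 1:
  2 Velar Palatalization: [zihikkig] → [zihiksig]
  1 Geminate Reduction: no change — [zihiksig]
  result: [zihiksig]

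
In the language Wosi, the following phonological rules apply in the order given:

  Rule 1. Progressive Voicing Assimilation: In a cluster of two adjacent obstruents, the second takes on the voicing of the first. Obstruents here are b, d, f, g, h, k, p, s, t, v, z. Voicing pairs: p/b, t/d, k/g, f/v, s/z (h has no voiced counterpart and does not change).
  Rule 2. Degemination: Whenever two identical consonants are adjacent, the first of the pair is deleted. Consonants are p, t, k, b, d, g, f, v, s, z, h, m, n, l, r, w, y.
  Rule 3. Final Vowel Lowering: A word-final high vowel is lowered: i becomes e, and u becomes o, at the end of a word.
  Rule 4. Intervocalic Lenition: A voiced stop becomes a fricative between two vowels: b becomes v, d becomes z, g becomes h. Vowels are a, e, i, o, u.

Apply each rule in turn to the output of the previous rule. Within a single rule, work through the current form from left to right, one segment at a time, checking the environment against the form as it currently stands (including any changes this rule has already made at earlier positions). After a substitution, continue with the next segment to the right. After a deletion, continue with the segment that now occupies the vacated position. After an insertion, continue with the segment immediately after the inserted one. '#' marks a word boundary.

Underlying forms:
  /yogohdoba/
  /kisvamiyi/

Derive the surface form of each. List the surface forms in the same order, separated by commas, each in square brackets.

/yogohdoba/:
  Rule 1 Progressive Voicing Assimilation: [yogohdoba] → [yogohtoba]
  Rule 2 Degemination: no change — [yogohtoba]
  Rule 3 Final Vowel Lowering: no change — [yogohtoba]
  Rule 4 Intervocalic Lenition: [yogohtoba] → [yohohtova]
/kisvamiyi/:
  Rule 1 Progressive Voicing Assimilation: [kisvamiyi] → [kisfamiyi]
  Rule 2 Degemination: no change — [kisfamiyi]
  Rule 3 Final Vowel Lowering: [kisfamiyi] → [kisfamiye]
  Rule 4 Intervocalic Lenition: no change — [kisfamiye]

[yohohtova], [kisfamiye]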